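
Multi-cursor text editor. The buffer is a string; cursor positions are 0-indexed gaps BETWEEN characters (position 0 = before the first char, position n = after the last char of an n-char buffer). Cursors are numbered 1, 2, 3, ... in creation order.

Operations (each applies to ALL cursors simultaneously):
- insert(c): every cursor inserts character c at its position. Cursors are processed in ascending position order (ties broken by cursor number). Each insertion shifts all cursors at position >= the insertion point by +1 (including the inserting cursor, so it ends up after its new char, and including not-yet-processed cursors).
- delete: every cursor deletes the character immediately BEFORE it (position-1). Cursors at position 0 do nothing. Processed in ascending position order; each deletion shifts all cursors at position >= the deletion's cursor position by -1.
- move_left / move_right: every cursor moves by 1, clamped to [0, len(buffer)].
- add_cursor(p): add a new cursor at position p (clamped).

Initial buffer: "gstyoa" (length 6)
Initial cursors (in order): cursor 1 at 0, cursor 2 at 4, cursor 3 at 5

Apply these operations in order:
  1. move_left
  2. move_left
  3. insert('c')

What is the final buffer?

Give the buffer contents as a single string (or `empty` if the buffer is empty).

Answer: cgsctcyoa

Derivation:
After op 1 (move_left): buffer="gstyoa" (len 6), cursors c1@0 c2@3 c3@4, authorship ......
After op 2 (move_left): buffer="gstyoa" (len 6), cursors c1@0 c2@2 c3@3, authorship ......
After op 3 (insert('c')): buffer="cgsctcyoa" (len 9), cursors c1@1 c2@4 c3@6, authorship 1..2.3...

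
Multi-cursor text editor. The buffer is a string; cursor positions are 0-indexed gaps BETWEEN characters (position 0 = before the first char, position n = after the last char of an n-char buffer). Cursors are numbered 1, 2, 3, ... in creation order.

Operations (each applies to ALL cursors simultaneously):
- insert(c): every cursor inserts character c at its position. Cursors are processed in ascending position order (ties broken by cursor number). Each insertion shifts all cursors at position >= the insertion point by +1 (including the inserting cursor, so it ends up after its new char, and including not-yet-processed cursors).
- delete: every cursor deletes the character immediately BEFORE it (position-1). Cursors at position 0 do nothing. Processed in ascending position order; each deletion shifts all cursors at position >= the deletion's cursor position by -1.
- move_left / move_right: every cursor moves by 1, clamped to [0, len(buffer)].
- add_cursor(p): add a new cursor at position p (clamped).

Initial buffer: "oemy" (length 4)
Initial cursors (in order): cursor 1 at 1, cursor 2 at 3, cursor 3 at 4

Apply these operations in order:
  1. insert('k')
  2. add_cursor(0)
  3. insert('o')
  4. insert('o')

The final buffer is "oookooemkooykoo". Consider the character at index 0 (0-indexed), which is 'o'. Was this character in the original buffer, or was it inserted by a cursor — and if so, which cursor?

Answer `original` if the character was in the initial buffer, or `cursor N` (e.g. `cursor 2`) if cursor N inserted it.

Answer: cursor 4

Derivation:
After op 1 (insert('k')): buffer="okemkyk" (len 7), cursors c1@2 c2@5 c3@7, authorship .1..2.3
After op 2 (add_cursor(0)): buffer="okemkyk" (len 7), cursors c4@0 c1@2 c2@5 c3@7, authorship .1..2.3
After op 3 (insert('o')): buffer="ookoemkoyko" (len 11), cursors c4@1 c1@4 c2@8 c3@11, authorship 4.11..22.33
After op 4 (insert('o')): buffer="oookooemkooykoo" (len 15), cursors c4@2 c1@6 c2@11 c3@15, authorship 44.111..222.333
Authorship (.=original, N=cursor N): 4 4 . 1 1 1 . . 2 2 2 . 3 3 3
Index 0: author = 4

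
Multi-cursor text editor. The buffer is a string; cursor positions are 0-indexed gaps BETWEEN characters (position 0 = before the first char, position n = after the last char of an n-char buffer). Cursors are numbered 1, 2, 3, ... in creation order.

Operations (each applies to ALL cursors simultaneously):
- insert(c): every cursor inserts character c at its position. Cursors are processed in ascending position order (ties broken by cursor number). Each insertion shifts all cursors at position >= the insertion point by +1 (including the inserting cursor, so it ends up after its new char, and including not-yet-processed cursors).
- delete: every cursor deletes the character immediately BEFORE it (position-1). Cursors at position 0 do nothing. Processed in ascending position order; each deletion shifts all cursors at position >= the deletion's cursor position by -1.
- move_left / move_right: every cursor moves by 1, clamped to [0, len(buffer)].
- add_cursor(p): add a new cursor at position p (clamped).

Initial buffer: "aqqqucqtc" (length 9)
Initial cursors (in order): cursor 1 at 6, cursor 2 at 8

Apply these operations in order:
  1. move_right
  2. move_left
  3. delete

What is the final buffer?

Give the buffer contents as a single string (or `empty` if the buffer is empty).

After op 1 (move_right): buffer="aqqqucqtc" (len 9), cursors c1@7 c2@9, authorship .........
After op 2 (move_left): buffer="aqqqucqtc" (len 9), cursors c1@6 c2@8, authorship .........
After op 3 (delete): buffer="aqqquqc" (len 7), cursors c1@5 c2@6, authorship .......

Answer: aqqquqc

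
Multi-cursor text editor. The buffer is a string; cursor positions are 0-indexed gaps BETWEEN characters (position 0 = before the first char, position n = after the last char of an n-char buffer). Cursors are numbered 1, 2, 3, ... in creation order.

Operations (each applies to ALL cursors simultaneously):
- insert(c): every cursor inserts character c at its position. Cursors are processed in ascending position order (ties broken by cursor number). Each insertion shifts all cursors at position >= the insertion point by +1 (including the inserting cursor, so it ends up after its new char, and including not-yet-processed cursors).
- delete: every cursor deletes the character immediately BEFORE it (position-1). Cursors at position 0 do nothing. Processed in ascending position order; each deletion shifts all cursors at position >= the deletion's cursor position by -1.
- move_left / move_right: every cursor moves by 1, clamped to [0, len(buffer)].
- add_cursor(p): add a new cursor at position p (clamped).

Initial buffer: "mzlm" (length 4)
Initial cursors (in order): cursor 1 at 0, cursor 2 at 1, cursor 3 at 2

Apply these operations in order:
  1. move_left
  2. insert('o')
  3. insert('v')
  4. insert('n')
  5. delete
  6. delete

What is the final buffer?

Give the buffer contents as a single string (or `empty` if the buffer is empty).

After op 1 (move_left): buffer="mzlm" (len 4), cursors c1@0 c2@0 c3@1, authorship ....
After op 2 (insert('o')): buffer="oomozlm" (len 7), cursors c1@2 c2@2 c3@4, authorship 12.3...
After op 3 (insert('v')): buffer="oovvmovzlm" (len 10), cursors c1@4 c2@4 c3@7, authorship 1212.33...
After op 4 (insert('n')): buffer="oovvnnmovnzlm" (len 13), cursors c1@6 c2@6 c3@10, authorship 121212.333...
After op 5 (delete): buffer="oovvmovzlm" (len 10), cursors c1@4 c2@4 c3@7, authorship 1212.33...
After op 6 (delete): buffer="oomozlm" (len 7), cursors c1@2 c2@2 c3@4, authorship 12.3...

Answer: oomozlm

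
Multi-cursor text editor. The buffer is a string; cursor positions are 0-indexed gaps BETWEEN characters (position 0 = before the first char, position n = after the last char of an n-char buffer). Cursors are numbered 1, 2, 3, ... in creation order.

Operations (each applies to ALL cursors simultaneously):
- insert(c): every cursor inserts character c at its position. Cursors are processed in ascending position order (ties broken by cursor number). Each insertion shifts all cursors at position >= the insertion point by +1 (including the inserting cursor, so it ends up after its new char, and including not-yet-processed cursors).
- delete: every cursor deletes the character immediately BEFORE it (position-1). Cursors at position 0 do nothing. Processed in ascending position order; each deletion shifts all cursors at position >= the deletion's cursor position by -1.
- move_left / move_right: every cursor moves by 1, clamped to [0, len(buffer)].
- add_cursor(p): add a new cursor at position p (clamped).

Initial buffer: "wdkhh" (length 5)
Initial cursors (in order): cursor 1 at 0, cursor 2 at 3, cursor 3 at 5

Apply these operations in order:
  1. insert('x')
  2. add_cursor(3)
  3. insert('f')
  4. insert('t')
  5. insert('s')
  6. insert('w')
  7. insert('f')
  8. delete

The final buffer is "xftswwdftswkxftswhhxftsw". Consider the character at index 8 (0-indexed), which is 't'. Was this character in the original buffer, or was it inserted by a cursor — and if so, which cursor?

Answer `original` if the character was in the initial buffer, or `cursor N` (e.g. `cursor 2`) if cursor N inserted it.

Answer: cursor 4

Derivation:
After op 1 (insert('x')): buffer="xwdkxhhx" (len 8), cursors c1@1 c2@5 c3@8, authorship 1...2..3
After op 2 (add_cursor(3)): buffer="xwdkxhhx" (len 8), cursors c1@1 c4@3 c2@5 c3@8, authorship 1...2..3
After op 3 (insert('f')): buffer="xfwdfkxfhhxf" (len 12), cursors c1@2 c4@5 c2@8 c3@12, authorship 11..4.22..33
After op 4 (insert('t')): buffer="xftwdftkxfthhxft" (len 16), cursors c1@3 c4@7 c2@11 c3@16, authorship 111..44.222..333
After op 5 (insert('s')): buffer="xftswdftskxftshhxfts" (len 20), cursors c1@4 c4@9 c2@14 c3@20, authorship 1111..444.2222..3333
After op 6 (insert('w')): buffer="xftswwdftswkxftswhhxftsw" (len 24), cursors c1@5 c4@11 c2@17 c3@24, authorship 11111..4444.22222..33333
After op 7 (insert('f')): buffer="xftswfwdftswfkxftswfhhxftswf" (len 28), cursors c1@6 c4@13 c2@20 c3@28, authorship 111111..44444.222222..333333
After op 8 (delete): buffer="xftswwdftswkxftswhhxftsw" (len 24), cursors c1@5 c4@11 c2@17 c3@24, authorship 11111..4444.22222..33333
Authorship (.=original, N=cursor N): 1 1 1 1 1 . . 4 4 4 4 . 2 2 2 2 2 . . 3 3 3 3 3
Index 8: author = 4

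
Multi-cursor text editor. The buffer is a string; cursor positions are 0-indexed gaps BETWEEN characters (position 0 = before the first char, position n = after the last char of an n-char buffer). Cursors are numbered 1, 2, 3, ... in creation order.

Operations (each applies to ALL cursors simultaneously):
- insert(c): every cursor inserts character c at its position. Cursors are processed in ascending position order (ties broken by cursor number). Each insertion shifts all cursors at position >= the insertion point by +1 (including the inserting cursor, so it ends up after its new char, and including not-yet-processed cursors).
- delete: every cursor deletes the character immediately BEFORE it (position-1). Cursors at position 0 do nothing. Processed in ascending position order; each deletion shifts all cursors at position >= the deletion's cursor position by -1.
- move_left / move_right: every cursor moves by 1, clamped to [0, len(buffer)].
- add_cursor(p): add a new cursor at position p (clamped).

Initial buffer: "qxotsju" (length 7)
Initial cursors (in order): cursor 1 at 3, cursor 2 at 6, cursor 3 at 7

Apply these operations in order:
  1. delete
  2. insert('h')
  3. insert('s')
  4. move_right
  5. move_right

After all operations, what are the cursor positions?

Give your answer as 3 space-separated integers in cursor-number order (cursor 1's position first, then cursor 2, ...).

Answer: 6 10 10

Derivation:
After op 1 (delete): buffer="qxts" (len 4), cursors c1@2 c2@4 c3@4, authorship ....
After op 2 (insert('h')): buffer="qxhtshh" (len 7), cursors c1@3 c2@7 c3@7, authorship ..1..23
After op 3 (insert('s')): buffer="qxhstshhss" (len 10), cursors c1@4 c2@10 c3@10, authorship ..11..2323
After op 4 (move_right): buffer="qxhstshhss" (len 10), cursors c1@5 c2@10 c3@10, authorship ..11..2323
After op 5 (move_right): buffer="qxhstshhss" (len 10), cursors c1@6 c2@10 c3@10, authorship ..11..2323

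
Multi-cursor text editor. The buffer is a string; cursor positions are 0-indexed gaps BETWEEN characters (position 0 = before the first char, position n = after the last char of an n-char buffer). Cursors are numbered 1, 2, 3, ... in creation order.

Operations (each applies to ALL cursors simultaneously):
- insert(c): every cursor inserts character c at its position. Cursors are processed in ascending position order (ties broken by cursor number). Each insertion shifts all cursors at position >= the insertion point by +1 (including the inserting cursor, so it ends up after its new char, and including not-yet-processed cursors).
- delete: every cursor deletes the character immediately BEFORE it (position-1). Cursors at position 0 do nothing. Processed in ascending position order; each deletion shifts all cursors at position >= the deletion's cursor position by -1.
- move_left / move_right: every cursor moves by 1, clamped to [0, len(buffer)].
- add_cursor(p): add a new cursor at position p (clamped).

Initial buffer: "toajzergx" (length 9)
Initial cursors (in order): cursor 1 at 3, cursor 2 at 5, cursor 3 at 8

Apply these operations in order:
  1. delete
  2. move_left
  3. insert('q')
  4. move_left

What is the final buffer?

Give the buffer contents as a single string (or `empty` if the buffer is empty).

After op 1 (delete): buffer="tojerx" (len 6), cursors c1@2 c2@3 c3@5, authorship ......
After op 2 (move_left): buffer="tojerx" (len 6), cursors c1@1 c2@2 c3@4, authorship ......
After op 3 (insert('q')): buffer="tqoqjeqrx" (len 9), cursors c1@2 c2@4 c3@7, authorship .1.2..3..
After op 4 (move_left): buffer="tqoqjeqrx" (len 9), cursors c1@1 c2@3 c3@6, authorship .1.2..3..

Answer: tqoqjeqrx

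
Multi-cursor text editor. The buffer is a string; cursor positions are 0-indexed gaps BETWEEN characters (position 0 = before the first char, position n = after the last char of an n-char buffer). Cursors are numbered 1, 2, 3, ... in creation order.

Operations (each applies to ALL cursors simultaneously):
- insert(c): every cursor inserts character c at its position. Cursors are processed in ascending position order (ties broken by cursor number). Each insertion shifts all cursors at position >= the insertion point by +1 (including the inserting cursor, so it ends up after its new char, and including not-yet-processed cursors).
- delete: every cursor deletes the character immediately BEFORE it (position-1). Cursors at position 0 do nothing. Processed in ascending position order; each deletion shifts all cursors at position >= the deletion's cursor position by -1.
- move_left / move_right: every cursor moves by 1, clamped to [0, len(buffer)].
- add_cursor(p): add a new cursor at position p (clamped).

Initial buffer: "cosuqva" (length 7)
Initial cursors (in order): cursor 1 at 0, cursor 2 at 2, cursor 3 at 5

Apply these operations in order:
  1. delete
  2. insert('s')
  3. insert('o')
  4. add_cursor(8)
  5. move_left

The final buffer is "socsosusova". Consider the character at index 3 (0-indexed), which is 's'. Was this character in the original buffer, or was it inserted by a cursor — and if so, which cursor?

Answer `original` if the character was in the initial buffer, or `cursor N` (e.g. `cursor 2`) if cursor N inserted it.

Answer: cursor 2

Derivation:
After op 1 (delete): buffer="csuva" (len 5), cursors c1@0 c2@1 c3@3, authorship .....
After op 2 (insert('s')): buffer="scssusva" (len 8), cursors c1@1 c2@3 c3@6, authorship 1.2..3..
After op 3 (insert('o')): buffer="socsosusova" (len 11), cursors c1@2 c2@5 c3@9, authorship 11.22..33..
After op 4 (add_cursor(8)): buffer="socsosusova" (len 11), cursors c1@2 c2@5 c4@8 c3@9, authorship 11.22..33..
After op 5 (move_left): buffer="socsosusova" (len 11), cursors c1@1 c2@4 c4@7 c3@8, authorship 11.22..33..
Authorship (.=original, N=cursor N): 1 1 . 2 2 . . 3 3 . .
Index 3: author = 2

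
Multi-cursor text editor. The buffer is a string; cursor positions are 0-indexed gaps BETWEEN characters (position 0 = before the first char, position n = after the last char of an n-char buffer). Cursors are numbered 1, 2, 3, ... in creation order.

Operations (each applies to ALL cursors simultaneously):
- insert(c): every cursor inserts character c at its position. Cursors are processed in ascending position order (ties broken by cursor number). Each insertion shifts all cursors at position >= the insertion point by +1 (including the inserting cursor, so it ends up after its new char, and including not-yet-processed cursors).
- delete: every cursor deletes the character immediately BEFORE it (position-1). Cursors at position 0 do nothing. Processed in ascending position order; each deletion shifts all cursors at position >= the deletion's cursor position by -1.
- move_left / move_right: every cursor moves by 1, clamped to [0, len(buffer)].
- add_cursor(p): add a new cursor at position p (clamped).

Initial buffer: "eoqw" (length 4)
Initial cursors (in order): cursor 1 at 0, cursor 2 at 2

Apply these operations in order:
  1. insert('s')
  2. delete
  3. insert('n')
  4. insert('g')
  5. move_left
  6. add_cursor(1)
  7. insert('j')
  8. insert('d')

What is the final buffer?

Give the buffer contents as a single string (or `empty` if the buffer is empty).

Answer: njjddgeonjdgqw

Derivation:
After op 1 (insert('s')): buffer="seosqw" (len 6), cursors c1@1 c2@4, authorship 1..2..
After op 2 (delete): buffer="eoqw" (len 4), cursors c1@0 c2@2, authorship ....
After op 3 (insert('n')): buffer="neonqw" (len 6), cursors c1@1 c2@4, authorship 1..2..
After op 4 (insert('g')): buffer="ngeongqw" (len 8), cursors c1@2 c2@6, authorship 11..22..
After op 5 (move_left): buffer="ngeongqw" (len 8), cursors c1@1 c2@5, authorship 11..22..
After op 6 (add_cursor(1)): buffer="ngeongqw" (len 8), cursors c1@1 c3@1 c2@5, authorship 11..22..
After op 7 (insert('j')): buffer="njjgeonjgqw" (len 11), cursors c1@3 c3@3 c2@8, authorship 1131..222..
After op 8 (insert('d')): buffer="njjddgeonjdgqw" (len 14), cursors c1@5 c3@5 c2@11, authorship 113131..2222..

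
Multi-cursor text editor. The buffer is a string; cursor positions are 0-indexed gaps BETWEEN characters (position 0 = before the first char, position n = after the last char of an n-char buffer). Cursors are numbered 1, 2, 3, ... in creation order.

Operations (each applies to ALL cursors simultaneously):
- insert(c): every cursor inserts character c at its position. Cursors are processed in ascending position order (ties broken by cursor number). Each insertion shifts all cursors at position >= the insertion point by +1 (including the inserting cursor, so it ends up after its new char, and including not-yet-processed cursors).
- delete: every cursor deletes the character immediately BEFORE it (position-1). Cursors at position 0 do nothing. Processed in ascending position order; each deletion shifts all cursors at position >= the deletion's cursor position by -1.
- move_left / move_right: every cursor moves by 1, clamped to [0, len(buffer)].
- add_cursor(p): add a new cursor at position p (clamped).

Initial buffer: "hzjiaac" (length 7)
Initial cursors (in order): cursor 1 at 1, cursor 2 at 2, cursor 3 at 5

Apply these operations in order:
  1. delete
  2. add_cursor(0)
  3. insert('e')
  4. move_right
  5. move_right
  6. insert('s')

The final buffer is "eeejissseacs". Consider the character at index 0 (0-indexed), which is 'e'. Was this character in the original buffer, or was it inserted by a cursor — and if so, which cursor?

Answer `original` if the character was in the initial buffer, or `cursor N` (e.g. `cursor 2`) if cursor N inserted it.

After op 1 (delete): buffer="jiac" (len 4), cursors c1@0 c2@0 c3@2, authorship ....
After op 2 (add_cursor(0)): buffer="jiac" (len 4), cursors c1@0 c2@0 c4@0 c3@2, authorship ....
After op 3 (insert('e')): buffer="eeejieac" (len 8), cursors c1@3 c2@3 c4@3 c3@6, authorship 124..3..
After op 4 (move_right): buffer="eeejieac" (len 8), cursors c1@4 c2@4 c4@4 c3@7, authorship 124..3..
After op 5 (move_right): buffer="eeejieac" (len 8), cursors c1@5 c2@5 c4@5 c3@8, authorship 124..3..
After op 6 (insert('s')): buffer="eeejissseacs" (len 12), cursors c1@8 c2@8 c4@8 c3@12, authorship 124..1243..3
Authorship (.=original, N=cursor N): 1 2 4 . . 1 2 4 3 . . 3
Index 0: author = 1

Answer: cursor 1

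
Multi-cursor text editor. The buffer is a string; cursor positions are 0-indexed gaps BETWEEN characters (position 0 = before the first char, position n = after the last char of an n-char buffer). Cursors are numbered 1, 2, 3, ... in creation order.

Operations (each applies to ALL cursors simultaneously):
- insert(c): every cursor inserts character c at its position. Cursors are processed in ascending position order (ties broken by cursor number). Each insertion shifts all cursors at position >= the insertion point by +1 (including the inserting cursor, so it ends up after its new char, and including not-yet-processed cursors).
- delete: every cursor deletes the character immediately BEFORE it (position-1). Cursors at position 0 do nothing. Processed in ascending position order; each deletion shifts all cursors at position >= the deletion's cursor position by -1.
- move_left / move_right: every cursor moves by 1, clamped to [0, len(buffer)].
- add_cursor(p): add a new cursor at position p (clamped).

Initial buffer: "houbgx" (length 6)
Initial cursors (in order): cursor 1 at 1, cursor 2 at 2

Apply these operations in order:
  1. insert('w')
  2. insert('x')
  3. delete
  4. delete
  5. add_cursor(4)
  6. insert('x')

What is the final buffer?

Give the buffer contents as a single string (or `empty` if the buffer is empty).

Answer: hxoxubxgx

Derivation:
After op 1 (insert('w')): buffer="hwowubgx" (len 8), cursors c1@2 c2@4, authorship .1.2....
After op 2 (insert('x')): buffer="hwxowxubgx" (len 10), cursors c1@3 c2@6, authorship .11.22....
After op 3 (delete): buffer="hwowubgx" (len 8), cursors c1@2 c2@4, authorship .1.2....
After op 4 (delete): buffer="houbgx" (len 6), cursors c1@1 c2@2, authorship ......
After op 5 (add_cursor(4)): buffer="houbgx" (len 6), cursors c1@1 c2@2 c3@4, authorship ......
After op 6 (insert('x')): buffer="hxoxubxgx" (len 9), cursors c1@2 c2@4 c3@7, authorship .1.2..3..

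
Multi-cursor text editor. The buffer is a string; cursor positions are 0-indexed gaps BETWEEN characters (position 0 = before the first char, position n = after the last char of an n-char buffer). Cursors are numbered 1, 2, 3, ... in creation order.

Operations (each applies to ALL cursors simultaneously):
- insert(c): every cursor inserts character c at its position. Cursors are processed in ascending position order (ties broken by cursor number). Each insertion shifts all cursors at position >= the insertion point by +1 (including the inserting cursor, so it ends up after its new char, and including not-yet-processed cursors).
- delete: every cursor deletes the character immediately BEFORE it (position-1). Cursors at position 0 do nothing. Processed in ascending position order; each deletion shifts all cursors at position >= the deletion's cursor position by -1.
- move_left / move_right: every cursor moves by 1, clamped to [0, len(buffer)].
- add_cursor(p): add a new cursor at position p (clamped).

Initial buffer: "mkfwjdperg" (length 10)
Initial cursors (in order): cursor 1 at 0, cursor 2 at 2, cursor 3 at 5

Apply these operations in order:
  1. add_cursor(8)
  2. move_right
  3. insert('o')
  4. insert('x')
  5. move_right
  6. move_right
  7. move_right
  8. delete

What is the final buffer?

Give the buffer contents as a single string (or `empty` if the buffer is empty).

After op 1 (add_cursor(8)): buffer="mkfwjdperg" (len 10), cursors c1@0 c2@2 c3@5 c4@8, authorship ..........
After op 2 (move_right): buffer="mkfwjdperg" (len 10), cursors c1@1 c2@3 c3@6 c4@9, authorship ..........
After op 3 (insert('o')): buffer="mokfowjdoperog" (len 14), cursors c1@2 c2@5 c3@9 c4@13, authorship .1..2...3...4.
After op 4 (insert('x')): buffer="moxkfoxwjdoxperoxg" (len 18), cursors c1@3 c2@7 c3@12 c4@17, authorship .11..22...33...44.
After op 5 (move_right): buffer="moxkfoxwjdoxperoxg" (len 18), cursors c1@4 c2@8 c3@13 c4@18, authorship .11..22...33...44.
After op 6 (move_right): buffer="moxkfoxwjdoxperoxg" (len 18), cursors c1@5 c2@9 c3@14 c4@18, authorship .11..22...33...44.
After op 7 (move_right): buffer="moxkfoxwjdoxperoxg" (len 18), cursors c1@6 c2@10 c3@15 c4@18, authorship .11..22...33...44.
After op 8 (delete): buffer="moxkfxwjoxpeox" (len 14), cursors c1@5 c2@8 c3@12 c4@14, authorship .11..2..33..44

Answer: moxkfxwjoxpeox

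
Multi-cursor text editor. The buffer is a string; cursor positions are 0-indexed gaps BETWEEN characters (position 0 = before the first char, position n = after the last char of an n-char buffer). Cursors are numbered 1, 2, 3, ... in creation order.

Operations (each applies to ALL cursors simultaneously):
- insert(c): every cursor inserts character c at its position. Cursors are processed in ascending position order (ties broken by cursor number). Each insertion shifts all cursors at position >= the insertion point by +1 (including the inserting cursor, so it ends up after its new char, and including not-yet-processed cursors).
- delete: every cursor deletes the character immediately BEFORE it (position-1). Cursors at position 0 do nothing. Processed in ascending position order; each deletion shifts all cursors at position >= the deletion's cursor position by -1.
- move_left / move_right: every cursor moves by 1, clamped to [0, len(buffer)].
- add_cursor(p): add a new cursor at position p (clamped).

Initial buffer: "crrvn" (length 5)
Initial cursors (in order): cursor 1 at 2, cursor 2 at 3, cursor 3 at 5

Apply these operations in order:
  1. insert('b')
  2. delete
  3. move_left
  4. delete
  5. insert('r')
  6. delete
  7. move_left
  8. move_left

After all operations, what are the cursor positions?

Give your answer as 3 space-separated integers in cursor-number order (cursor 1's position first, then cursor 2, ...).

After op 1 (insert('b')): buffer="crbrbvnb" (len 8), cursors c1@3 c2@5 c3@8, authorship ..1.2..3
After op 2 (delete): buffer="crrvn" (len 5), cursors c1@2 c2@3 c3@5, authorship .....
After op 3 (move_left): buffer="crrvn" (len 5), cursors c1@1 c2@2 c3@4, authorship .....
After op 4 (delete): buffer="rn" (len 2), cursors c1@0 c2@0 c3@1, authorship ..
After op 5 (insert('r')): buffer="rrrrn" (len 5), cursors c1@2 c2@2 c3@4, authorship 12.3.
After op 6 (delete): buffer="rn" (len 2), cursors c1@0 c2@0 c3@1, authorship ..
After op 7 (move_left): buffer="rn" (len 2), cursors c1@0 c2@0 c3@0, authorship ..
After op 8 (move_left): buffer="rn" (len 2), cursors c1@0 c2@0 c3@0, authorship ..

Answer: 0 0 0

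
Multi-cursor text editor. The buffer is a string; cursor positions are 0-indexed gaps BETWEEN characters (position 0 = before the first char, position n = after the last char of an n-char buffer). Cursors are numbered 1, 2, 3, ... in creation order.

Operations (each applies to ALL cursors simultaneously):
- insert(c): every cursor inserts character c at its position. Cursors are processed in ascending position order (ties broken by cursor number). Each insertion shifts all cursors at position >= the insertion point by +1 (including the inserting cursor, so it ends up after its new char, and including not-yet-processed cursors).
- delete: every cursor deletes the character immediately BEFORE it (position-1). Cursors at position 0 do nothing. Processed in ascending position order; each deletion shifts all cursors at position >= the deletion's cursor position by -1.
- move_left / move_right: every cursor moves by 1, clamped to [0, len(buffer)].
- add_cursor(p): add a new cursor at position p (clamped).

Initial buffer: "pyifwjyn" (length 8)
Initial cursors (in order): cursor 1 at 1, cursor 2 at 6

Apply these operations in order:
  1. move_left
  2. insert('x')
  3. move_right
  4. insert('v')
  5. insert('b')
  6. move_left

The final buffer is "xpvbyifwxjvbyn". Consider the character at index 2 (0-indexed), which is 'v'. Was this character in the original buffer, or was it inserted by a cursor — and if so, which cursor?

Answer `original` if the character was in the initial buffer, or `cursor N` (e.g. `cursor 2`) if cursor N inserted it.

After op 1 (move_left): buffer="pyifwjyn" (len 8), cursors c1@0 c2@5, authorship ........
After op 2 (insert('x')): buffer="xpyifwxjyn" (len 10), cursors c1@1 c2@7, authorship 1.....2...
After op 3 (move_right): buffer="xpyifwxjyn" (len 10), cursors c1@2 c2@8, authorship 1.....2...
After op 4 (insert('v')): buffer="xpvyifwxjvyn" (len 12), cursors c1@3 c2@10, authorship 1.1....2.2..
After op 5 (insert('b')): buffer="xpvbyifwxjvbyn" (len 14), cursors c1@4 c2@12, authorship 1.11....2.22..
After op 6 (move_left): buffer="xpvbyifwxjvbyn" (len 14), cursors c1@3 c2@11, authorship 1.11....2.22..
Authorship (.=original, N=cursor N): 1 . 1 1 . . . . 2 . 2 2 . .
Index 2: author = 1

Answer: cursor 1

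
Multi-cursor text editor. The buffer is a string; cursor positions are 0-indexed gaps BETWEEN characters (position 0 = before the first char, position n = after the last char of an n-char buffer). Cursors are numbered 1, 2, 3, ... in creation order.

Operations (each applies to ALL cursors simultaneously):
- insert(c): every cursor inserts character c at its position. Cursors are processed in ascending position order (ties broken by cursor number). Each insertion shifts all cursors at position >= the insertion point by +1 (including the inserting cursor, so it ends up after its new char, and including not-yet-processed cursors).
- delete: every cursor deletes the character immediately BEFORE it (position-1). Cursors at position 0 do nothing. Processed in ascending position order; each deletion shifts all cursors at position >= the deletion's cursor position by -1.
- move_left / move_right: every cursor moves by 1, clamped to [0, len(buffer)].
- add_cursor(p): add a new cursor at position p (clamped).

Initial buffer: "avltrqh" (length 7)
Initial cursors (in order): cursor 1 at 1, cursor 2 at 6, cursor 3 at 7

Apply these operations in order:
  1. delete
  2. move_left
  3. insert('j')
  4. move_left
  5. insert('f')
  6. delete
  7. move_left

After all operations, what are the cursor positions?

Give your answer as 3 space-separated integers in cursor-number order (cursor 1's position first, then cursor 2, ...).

Answer: 0 4 4

Derivation:
After op 1 (delete): buffer="vltr" (len 4), cursors c1@0 c2@4 c3@4, authorship ....
After op 2 (move_left): buffer="vltr" (len 4), cursors c1@0 c2@3 c3@3, authorship ....
After op 3 (insert('j')): buffer="jvltjjr" (len 7), cursors c1@1 c2@6 c3@6, authorship 1...23.
After op 4 (move_left): buffer="jvltjjr" (len 7), cursors c1@0 c2@5 c3@5, authorship 1...23.
After op 5 (insert('f')): buffer="fjvltjffjr" (len 10), cursors c1@1 c2@8 c3@8, authorship 11...2233.
After op 6 (delete): buffer="jvltjjr" (len 7), cursors c1@0 c2@5 c3@5, authorship 1...23.
After op 7 (move_left): buffer="jvltjjr" (len 7), cursors c1@0 c2@4 c3@4, authorship 1...23.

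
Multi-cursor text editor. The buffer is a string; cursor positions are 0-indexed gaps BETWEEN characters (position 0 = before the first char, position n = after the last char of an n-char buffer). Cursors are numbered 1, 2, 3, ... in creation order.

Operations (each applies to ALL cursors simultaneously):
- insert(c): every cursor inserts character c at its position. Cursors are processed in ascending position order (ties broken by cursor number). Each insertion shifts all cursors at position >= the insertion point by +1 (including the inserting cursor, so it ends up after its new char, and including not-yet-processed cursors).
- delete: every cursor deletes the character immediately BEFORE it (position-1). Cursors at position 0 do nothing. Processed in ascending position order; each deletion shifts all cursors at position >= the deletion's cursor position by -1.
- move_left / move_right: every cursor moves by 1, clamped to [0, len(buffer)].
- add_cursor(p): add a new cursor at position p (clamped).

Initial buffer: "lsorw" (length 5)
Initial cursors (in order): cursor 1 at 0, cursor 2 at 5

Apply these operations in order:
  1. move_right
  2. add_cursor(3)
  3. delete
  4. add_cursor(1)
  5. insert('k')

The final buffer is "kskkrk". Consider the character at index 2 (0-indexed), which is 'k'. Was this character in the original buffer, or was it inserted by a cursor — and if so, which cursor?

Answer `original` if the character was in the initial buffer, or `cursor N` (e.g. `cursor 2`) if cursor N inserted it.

Answer: cursor 3

Derivation:
After op 1 (move_right): buffer="lsorw" (len 5), cursors c1@1 c2@5, authorship .....
After op 2 (add_cursor(3)): buffer="lsorw" (len 5), cursors c1@1 c3@3 c2@5, authorship .....
After op 3 (delete): buffer="sr" (len 2), cursors c1@0 c3@1 c2@2, authorship ..
After op 4 (add_cursor(1)): buffer="sr" (len 2), cursors c1@0 c3@1 c4@1 c2@2, authorship ..
After op 5 (insert('k')): buffer="kskkrk" (len 6), cursors c1@1 c3@4 c4@4 c2@6, authorship 1.34.2
Authorship (.=original, N=cursor N): 1 . 3 4 . 2
Index 2: author = 3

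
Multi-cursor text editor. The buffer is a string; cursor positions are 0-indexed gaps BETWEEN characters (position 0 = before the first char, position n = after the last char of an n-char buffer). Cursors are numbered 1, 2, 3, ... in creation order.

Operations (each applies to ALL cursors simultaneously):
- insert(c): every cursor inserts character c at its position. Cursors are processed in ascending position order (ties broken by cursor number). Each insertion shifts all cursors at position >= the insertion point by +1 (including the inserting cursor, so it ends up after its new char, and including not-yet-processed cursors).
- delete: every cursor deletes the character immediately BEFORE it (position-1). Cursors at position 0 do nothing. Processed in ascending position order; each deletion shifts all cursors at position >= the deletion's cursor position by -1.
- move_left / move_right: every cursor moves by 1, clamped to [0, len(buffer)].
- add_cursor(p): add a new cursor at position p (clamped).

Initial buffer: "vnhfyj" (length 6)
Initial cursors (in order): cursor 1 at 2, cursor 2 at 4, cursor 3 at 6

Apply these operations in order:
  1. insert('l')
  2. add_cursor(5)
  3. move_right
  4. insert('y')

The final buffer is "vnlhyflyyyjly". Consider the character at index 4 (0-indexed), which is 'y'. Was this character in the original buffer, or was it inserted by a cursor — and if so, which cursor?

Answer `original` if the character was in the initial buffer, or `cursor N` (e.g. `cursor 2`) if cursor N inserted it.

Answer: cursor 1

Derivation:
After op 1 (insert('l')): buffer="vnlhflyjl" (len 9), cursors c1@3 c2@6 c3@9, authorship ..1..2..3
After op 2 (add_cursor(5)): buffer="vnlhflyjl" (len 9), cursors c1@3 c4@5 c2@6 c3@9, authorship ..1..2..3
After op 3 (move_right): buffer="vnlhflyjl" (len 9), cursors c1@4 c4@6 c2@7 c3@9, authorship ..1..2..3
After op 4 (insert('y')): buffer="vnlhyflyyyjly" (len 13), cursors c1@5 c4@8 c2@10 c3@13, authorship ..1.1.24.2.33
Authorship (.=original, N=cursor N): . . 1 . 1 . 2 4 . 2 . 3 3
Index 4: author = 1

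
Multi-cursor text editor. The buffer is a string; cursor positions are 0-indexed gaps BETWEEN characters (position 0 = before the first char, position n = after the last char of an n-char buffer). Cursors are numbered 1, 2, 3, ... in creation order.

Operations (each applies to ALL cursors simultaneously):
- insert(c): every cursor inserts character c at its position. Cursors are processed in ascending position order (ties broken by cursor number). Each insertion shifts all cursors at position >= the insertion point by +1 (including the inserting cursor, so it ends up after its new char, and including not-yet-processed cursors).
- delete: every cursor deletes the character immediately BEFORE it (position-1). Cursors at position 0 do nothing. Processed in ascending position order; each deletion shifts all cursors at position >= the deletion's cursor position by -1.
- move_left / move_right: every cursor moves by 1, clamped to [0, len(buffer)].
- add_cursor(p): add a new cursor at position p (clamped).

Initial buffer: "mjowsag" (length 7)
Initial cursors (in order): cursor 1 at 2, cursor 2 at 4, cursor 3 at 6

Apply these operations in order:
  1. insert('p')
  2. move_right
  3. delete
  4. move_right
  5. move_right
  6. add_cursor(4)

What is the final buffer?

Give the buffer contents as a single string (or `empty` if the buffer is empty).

After op 1 (insert('p')): buffer="mjpowpsapg" (len 10), cursors c1@3 c2@6 c3@9, authorship ..1..2..3.
After op 2 (move_right): buffer="mjpowpsapg" (len 10), cursors c1@4 c2@7 c3@10, authorship ..1..2..3.
After op 3 (delete): buffer="mjpwpap" (len 7), cursors c1@3 c2@5 c3@7, authorship ..1.2.3
After op 4 (move_right): buffer="mjpwpap" (len 7), cursors c1@4 c2@6 c3@7, authorship ..1.2.3
After op 5 (move_right): buffer="mjpwpap" (len 7), cursors c1@5 c2@7 c3@7, authorship ..1.2.3
After op 6 (add_cursor(4)): buffer="mjpwpap" (len 7), cursors c4@4 c1@5 c2@7 c3@7, authorship ..1.2.3

Answer: mjpwpap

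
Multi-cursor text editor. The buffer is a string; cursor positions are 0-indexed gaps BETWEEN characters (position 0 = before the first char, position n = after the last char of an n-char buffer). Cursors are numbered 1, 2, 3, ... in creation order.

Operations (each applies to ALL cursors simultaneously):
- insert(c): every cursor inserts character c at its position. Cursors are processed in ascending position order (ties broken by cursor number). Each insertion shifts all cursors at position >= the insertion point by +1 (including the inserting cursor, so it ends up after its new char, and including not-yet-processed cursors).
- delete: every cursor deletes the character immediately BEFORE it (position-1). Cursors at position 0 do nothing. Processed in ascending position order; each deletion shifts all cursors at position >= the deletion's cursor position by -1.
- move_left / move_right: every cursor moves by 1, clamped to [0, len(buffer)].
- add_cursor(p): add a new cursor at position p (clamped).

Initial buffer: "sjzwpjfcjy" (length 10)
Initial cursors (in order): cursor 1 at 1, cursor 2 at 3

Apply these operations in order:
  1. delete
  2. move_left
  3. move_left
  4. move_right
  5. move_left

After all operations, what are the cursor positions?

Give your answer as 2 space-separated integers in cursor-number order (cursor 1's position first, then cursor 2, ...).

Answer: 0 0

Derivation:
After op 1 (delete): buffer="jwpjfcjy" (len 8), cursors c1@0 c2@1, authorship ........
After op 2 (move_left): buffer="jwpjfcjy" (len 8), cursors c1@0 c2@0, authorship ........
After op 3 (move_left): buffer="jwpjfcjy" (len 8), cursors c1@0 c2@0, authorship ........
After op 4 (move_right): buffer="jwpjfcjy" (len 8), cursors c1@1 c2@1, authorship ........
After op 5 (move_left): buffer="jwpjfcjy" (len 8), cursors c1@0 c2@0, authorship ........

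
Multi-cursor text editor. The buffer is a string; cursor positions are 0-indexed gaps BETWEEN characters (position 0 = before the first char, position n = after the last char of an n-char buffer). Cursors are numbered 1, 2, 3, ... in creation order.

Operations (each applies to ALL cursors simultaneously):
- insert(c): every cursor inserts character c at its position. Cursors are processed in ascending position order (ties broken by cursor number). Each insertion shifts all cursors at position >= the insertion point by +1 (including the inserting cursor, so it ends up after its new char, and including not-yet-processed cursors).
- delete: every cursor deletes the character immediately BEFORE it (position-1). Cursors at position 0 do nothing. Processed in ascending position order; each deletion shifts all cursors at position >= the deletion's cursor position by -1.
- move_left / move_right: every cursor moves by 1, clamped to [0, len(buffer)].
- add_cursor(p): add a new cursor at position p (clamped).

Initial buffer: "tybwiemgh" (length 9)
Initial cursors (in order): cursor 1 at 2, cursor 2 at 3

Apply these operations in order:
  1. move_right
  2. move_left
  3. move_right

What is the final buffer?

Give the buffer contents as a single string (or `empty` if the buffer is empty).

After op 1 (move_right): buffer="tybwiemgh" (len 9), cursors c1@3 c2@4, authorship .........
After op 2 (move_left): buffer="tybwiemgh" (len 9), cursors c1@2 c2@3, authorship .........
After op 3 (move_right): buffer="tybwiemgh" (len 9), cursors c1@3 c2@4, authorship .........

Answer: tybwiemgh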